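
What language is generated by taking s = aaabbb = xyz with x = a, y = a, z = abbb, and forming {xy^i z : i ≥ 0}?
{xy^i z : i ≥ 0} = {a^(2+i) b^3 : i ≥ 0} = {aabbb, aaabbb, aaaabbb, ...}

With x = a, y = a, z = abbb: Starting with aaabbb and pumping the second 'a', we get strings with 2+i a's followed by 3 b's for i = 0, 1, 2, ...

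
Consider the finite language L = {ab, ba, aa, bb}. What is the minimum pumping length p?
p = 3

For a finite language L, the pumping lemma holds vacuously if p > max|s| for s ∈ L.

The longest string in L = {ab, ba, aa, bb} has length 2.
If p = 3, then no string s ∈ L has |s| ≥ p, so the condition is vacuously true.

The minimum pumping length is p = 3.

Why no smaller p works: for any p ≤ 2, the longest string s ∈ L has |s| = 2 ≥ p, so it would
have to be pumpable; but pumping up (i = 2, 3, ...) produces ever longer strings, which cannot all lie in the
finite language L. So the pumping property fails for every p ≤ 2.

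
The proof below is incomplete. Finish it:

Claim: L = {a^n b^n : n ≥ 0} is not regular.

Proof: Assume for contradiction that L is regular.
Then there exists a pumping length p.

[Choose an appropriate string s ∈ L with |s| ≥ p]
s = a^p b^p

This string is in L (has equal a's and b's) and has length 2p ≥ p.
Any decomposition xyz with |xy| ≤ p means y consists only of a's,
so pumping will unbalance the counts.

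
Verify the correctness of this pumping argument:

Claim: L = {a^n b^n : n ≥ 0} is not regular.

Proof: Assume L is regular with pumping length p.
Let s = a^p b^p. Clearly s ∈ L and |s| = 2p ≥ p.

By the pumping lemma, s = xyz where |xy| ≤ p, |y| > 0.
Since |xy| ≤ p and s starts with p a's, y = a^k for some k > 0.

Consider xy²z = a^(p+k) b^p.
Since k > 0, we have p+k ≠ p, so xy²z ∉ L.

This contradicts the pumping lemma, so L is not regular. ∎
The proof is correct.

This proof is valid because:
1. The string s = a^p b^p is correctly in L
2. The decomposition analysis is correct: y must consist only of a's
3. The contradiction is valid: pumping increases a's but not b's
4. The conclusion follows logically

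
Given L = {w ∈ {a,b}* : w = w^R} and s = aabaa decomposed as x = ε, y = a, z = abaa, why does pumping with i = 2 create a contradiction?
xy²z = aaabaa ∉ L

Pumping with i = 2 replaces y = a by y² = aa:
- Original: s = xyz = aabaa; aabaa reversed is aabaa, the same string, so it is a palindrome and is in L
- Pumped: xy²z = ε · aa · abaa = aaabaa
- aaabaa reversed is aabaaa ≠ aaabaa, so it is not a palindrome and is not in L

The pumping lemma would require xy²z ∈ L, so this decomposition yields a contradiction.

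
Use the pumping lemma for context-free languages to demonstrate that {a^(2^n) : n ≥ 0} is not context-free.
Assume for contradiction that L is context-free, and let p ≥ 1 be the pumping length given by the pumping lemma for CFLs.
Choose s = a^(2^p). Then s ∈ L and |s| = 2^p ≥ p.
By the CFL pumping lemma, s = uvxyz for some u, v, x, y, z with |vxy| ≤ p, |vy| ≥ 1, and uv^i xy^i z ∈ L for every i ≥ 0.
All symbols are a's, so only lengths matter: let k = |vy|, with 1 ≤ k ≤ |vxy| ≤ p < 2^p.

Take i = 2: |uv²xy²z| = 2^p + k, and 2^p < 2^p + k < 2^p + 2^p = 2^(p+1).
So the length lies strictly between consecutive powers of two and is not a power of 2; uv²xy²z ∉ L.

This contradicts the CFL pumping lemma, which requires uv^i xy^i z ∈ L for all i ≥ 0.
Hence L = {a^(2^n) : n ≥ 0} is not context-free. ∎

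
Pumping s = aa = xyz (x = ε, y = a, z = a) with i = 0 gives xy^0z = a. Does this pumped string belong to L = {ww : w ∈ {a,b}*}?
No

xy⁰z = ε · ε · a = a.
a has odd length 1, so it cannot be written as ww and is not in L.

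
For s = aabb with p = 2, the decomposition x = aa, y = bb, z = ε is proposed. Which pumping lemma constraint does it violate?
Violated: |xy| ≤ p

The decomposition x = aa, y = bb, z = ε for s = aabb with p = 2
violates the constraint: |xy| ≤ p

|xy| = |aabb| = 4 > 2 = p. The decomposition puts too many characters in xy.

Pumping lemma constraints:
1. xyz = s (decomposition is valid)
2. |xy| ≤ p
3. |y| > 0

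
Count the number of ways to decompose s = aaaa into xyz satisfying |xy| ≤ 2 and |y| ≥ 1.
3

For s = 'aaaa' with pumping length p = 2:

Constraints: |xy| ≤ 2, |y| > 0

Valid decompositions (|xy| ≤ p, |y| ≥ 1):
  • x='', y='a', z='aaa'
  • x='a', y='a', z='aa'
  • x='', y='aa', z='aa'

Total count: 3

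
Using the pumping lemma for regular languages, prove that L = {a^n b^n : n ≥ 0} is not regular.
Assume for contradiction that L is regular, and let p ≥ 1 be the pumping length given by the pumping lemma.
Choose s = a^p b^p. Then s ∈ L and |s| = 2p ≥ p.
By the pumping lemma, s = xyz for some x, y, z with |xy| ≤ p, |y| ≥ 1, and xy^i z ∈ L for every i ≥ 0.
Since |xy| ≤ p and the first p symbols of s are all a's, we must have y = a^k for some k with 1 ≤ k ≤ p.

Take i = 3: xy³z = a^(p + 2k) b^p.
This string has p + 2k a's but p b's, and p + 2k > p because k ≥ 1. So xy³z ∉ L.

This contradicts the pumping lemma, which requires xy^i z ∈ L for all i ≥ 0.
Hence L = {a^n b^n : n ≥ 0} is not regular. ∎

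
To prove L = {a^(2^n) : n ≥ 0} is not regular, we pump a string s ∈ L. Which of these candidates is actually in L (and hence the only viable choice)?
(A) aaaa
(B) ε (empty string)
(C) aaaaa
(A) aaaa

The pumping lemma is applied to a string s that lies in L, so first check membership of each option:
- (A) aaaa has length 4 = 2^2, so it is in L ✓
- (B) ε has length 0, which is not a power of 2, so it is not in L ✗
- (C) aaaaa has length 5, strictly between 2^2 = 4 and 2^3 = 8, so it is not in L ✗

Only (A) aaaa is in L, so it is the only candidate that could play the role of s.
(In a complete proof one picks s in terms of the pumping length p so that |s| ≥ p is guaranteed; a fixed string like aaaa illustrates the shape of such an s.)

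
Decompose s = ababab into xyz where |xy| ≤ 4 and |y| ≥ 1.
x = 'aba', y = 'b', z = 'ab'

For s = ababab and p = 4, one valid decomposition is:
- x = 'aba' (length 3)
- y = 'b' (length 1)
- z = 'ab' (length 2)

Verification:
- xyz = 'aba' + 'b' + 'ab' = ababab ✓
- |xy| = 4 ≤ 4 ✓
- |y| = 1 > 0 ✓

All pumping lemma constraints are satisfied.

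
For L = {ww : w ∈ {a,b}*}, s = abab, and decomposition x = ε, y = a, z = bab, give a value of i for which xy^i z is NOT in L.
i = 0

xy⁰z = ε · ε · bab = bab; bab has odd length 3, so it cannot be written as ww and is not in L.
(Other choices also work, e.g. i = 2, 3; only i = 1 is guaranteed to stay in L since xy¹z = s.)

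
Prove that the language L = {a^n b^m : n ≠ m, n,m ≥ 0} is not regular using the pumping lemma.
Assume for contradiction that L is regular, and let p ≥ 1 be the pumping length given by the pumping lemma.
Choose s = a^p b^(p + p!). Then s ∈ L because p ≠ p + p! (as p! ≥ 1), and |s| ≥ p.
By the pumping lemma, s = xyz for some x, y, z with |xy| ≤ p, |y| ≥ 1, and xy^i z ∈ L for every i ≥ 0.
Since |xy| ≤ p and the first p symbols of s are all a's, y = a^k for some k with 1 ≤ k ≤ p.
For every i ≥ 0, xy^i z = a^(p + (i − 1)k) b^(p + p!).

Because 1 ≤ k ≤ p, k divides p!. Let t = p!/k (a positive integer) and take i = t + 1.
Then the number of a's is p + tk = p + p!, which equals the number of b's.
So xy^(t+1) z = a^(p + p!) b^(p + p!) has equally many a's and b's and is NOT in L.

This contradicts the pumping lemma, which requires xy^i z ∈ L for all i ≥ 0.
Hence L = {a^n b^m : n ≠ m, n,m ≥ 0} is not regular. ∎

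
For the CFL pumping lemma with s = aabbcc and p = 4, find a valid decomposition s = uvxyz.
u='a', v='a', x='bb', y='c', z='c'

For s = aabbcc with pumping length p = 4:

One valid decomposition:
- u = 'a'
- v = 'a'
- x = 'bb'
- y = 'c'
- z = 'c'

Verification:
- uvxyz = 'a' + 'a' + 'bb' + 'c' + 'c' = aabbcc ✓
- |vxy| = |'abbc'| = 4 ≤ 4 ✓
- |vy| = |'ac'| = 2 > 0 ✓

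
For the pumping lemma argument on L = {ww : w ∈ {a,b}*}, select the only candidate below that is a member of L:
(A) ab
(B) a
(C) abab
(C) abab

The pumping lemma is applied to a string s that lies in L, so first check membership of each option:
- (A) ab has length 2; its halves are a and b, which differ, so it is not in L ✗
- (B) a has odd length 1, so it cannot be written as ww and is not in L ✗
- (C) abab splits into halves ab · ab, which are equal, so it is in L (w = ab) ✓

Only (C) abab is in L, so it is the only candidate that could play the role of s.
(In a complete proof one picks s in terms of the pumping length p so that |s| ≥ p is guaranteed; a fixed string like abab illustrates the shape of such an s.)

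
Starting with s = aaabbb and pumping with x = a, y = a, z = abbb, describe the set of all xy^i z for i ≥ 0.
{xy^i z : i ≥ 0} = {a^(2+i) b^3 : i ≥ 0} = {aabbb, aaabbb, aaaabbb, ...}

With x = a, y = a, z = abbb: Starting with aaabbb and pumping the second 'a', we get strings with 2+i a's followed by 3 b's for i = 0, 1, 2, ...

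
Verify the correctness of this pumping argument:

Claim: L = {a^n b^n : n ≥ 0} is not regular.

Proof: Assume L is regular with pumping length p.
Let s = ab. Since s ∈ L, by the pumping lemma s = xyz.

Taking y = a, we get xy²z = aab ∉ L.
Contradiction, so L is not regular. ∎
The proof is INCORRECT.

Error: The string s = ab may be shorter than p.
The pumping lemma only applies to strings with |s| ≥ p, and p is not under our control.
We must choose s in terms of p, e.g. s = a^p b^p, to ensure |s| ≥ p.
(The proof also fixes one particular y; a valid argument must handle every decomposition with |xy| ≤ p and |y| ≥ 1 — for s = a^p b^p this forces y = a^k, and then xy²z = a^(p+k) b^p ∉ L.)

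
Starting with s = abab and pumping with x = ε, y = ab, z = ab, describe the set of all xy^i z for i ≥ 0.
{xy^i z : i ≥ 0} = {(ab)^(i+1) : i ≥ 0} = {ab, abab, ababab, ...}

With x = ε, y = ab, z = ab: Pumping 'ab' gives strings of alternating a's and b's.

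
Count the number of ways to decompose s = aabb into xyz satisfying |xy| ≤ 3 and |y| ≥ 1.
6

For s = 'aabb' with pumping length p = 3:

Constraints: |xy| ≤ 3, |y| > 0

Valid decompositions (|xy| ≤ p, |y| ≥ 1):
  • x='', y='a', z='abb'
  • x='a', y='a', z='bb'
  • x='', y='aa', z='bb'
  • x='aa', y='b', z='b'
  • x='a', y='ab', z='b'
  • x='', y='aab', z='b'

Total count: 6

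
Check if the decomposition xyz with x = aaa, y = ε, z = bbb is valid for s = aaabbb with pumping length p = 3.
Violated: |y| > 0

The decomposition x = aaa, y = ε, z = bbb for s = aaabbb with p = 3
violates the constraint: |y| > 0

|y| = 0, but the pumping lemma requires |y| > 0 (y must be non-empty).

Pumping lemma constraints:
1. xyz = s (decomposition is valid)
2. |xy| ≤ p
3. |y| > 0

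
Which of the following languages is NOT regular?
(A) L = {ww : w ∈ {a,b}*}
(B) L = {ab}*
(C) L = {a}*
(A) {ww : w ∈ {a,b}*}

(A) L = {ww : w ∈ {a,b}*} is NOT regular.

The pumping lemma can be used to prove this:
After pumping, the two halves no longer match

The other languages are regular because they can be recognized by finite automata.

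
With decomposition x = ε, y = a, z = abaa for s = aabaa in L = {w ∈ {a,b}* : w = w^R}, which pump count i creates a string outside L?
i = 2

xy²z = ε · aa · abaa = aaabaa; aaabaa reversed is aabaaa ≠ aaabaa, so it is not a palindrome and is not in L.
(Other choices also work, e.g. i = 0, 3; only i = 1 is guaranteed to stay in L since xy¹z = s.)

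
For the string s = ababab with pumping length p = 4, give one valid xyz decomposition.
x = 'ab', y = 'a', z = 'bab'

For s = ababab and p = 4, one valid decomposition is:
- x = 'ab' (length 2)
- y = 'a' (length 1)
- z = 'bab' (length 3)

Verification:
- xyz = 'ab' + 'a' + 'bab' = ababab ✓
- |xy| = 3 ≤ 4 ✓
- |y| = 1 > 0 ✓

All pumping lemma constraints are satisfied.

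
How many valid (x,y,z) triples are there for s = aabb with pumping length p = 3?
6

For s = 'aabb' with pumping length p = 3:

Constraints: |xy| ≤ 3, |y| > 0

Valid decompositions (|xy| ≤ p, |y| ≥ 1):
  • x='', y='a', z='abb'
  • x='a', y='a', z='bb'
  • x='', y='aa', z='bb'
  • x='aa', y='b', z='b'
  • x='a', y='ab', z='b'
  • x='', y='aab', z='b'

Total count: 6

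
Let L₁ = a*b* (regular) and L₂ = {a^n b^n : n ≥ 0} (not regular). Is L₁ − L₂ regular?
No — L₁ − L₂ is not regular.

a*b* − {a^n b^n} = {a^n b^m : n ≠ m}. If this were regular, then its complement intersected with a*b*, namely {a^n b^n : n ≥ 0}, would be regular too (closure under complement and intersection) — contradiction. So L₁ − L₂ is not regular.

Note that the bare facts "L₁ regular, L₂ non-regular" do not settle the question by themselves: the closure of regular languages under ∪, ∩, complement and difference applies only when BOTH operands are regular. With a non-regular operand the result can come out regular or non-regular depending on the specific languages, so one has to work out L₁ − L₂ for this particular pair, as above.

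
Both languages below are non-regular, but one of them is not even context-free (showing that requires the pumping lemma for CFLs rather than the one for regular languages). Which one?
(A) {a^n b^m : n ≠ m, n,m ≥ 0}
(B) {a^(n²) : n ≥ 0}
(B) {a^(n²) : n ≥ 0}

(B) {a^(n²) : n ≥ 0} requires the CFL pumping lemma.

- {a^n b^m : n ≠ m, n,m ≥ 0} is context-free (but not regular)
  • Can be shown non-regular with the regular pumping lemma
  • After pumping a's, we can make n = m

- {a^(n²) : n ≥ 0} is NOT context-free
  • Requires the CFL pumping lemma to prove
  • Gaps between squares grow unboundedly

The CFL pumping lemma is "stronger" in that it can prove non-membership
in the larger class of context-free languages.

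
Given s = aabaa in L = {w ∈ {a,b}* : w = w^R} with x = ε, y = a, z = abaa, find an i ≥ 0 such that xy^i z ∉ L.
i = 0

xy⁰z = ε · ε · abaa = abaa; abaa reversed is aaba ≠ abaa, so it is not a palindrome and is not in L.
(Other choices also work, e.g. i = 2, 3; only i = 1 is guaranteed to stay in L since xy¹z = s.)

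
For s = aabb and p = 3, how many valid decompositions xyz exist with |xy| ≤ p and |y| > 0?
6

For s = 'aabb' with pumping length p = 3:

Constraints: |xy| ≤ 3, |y| > 0

Valid decompositions (|xy| ≤ p, |y| ≥ 1):
  • x='', y='a', z='abb'
  • x='a', y='a', z='bb'
  • x='', y='aa', z='bb'
  • x='aa', y='b', z='b'
  • x='a', y='ab', z='b'
  • x='', y='aab', z='b'

Total count: 6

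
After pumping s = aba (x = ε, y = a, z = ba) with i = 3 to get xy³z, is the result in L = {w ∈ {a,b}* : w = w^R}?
No

xy³z = ε · aaa · ba = aaaba.
aaaba reversed is abaaa ≠ aaaba, so it is not a palindrome and is not in L.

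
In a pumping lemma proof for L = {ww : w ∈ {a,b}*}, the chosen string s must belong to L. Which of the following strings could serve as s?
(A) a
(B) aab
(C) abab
(C) abab

The pumping lemma is applied to a string s that lies in L, so first check membership of each option:
- (A) a has odd length 1, so it cannot be written as ww and is not in L ✗
- (B) aab has odd length 3, so it cannot be written as ww and is not in L ✗
- (C) abab splits into halves ab · ab, which are equal, so it is in L (w = ab) ✓

Only (C) abab is in L, so it is the only candidate that could play the role of s.
(In a complete proof one picks s in terms of the pumping length p so that |s| ≥ p is guaranteed; a fixed string like abab illustrates the shape of such an s.)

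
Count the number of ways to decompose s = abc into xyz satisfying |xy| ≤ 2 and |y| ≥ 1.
3

For s = 'abc' with pumping length p = 2:

Constraints: |xy| ≤ 2, |y| > 0

Valid decompositions (|xy| ≤ p, |y| ≥ 1):
  • x='', y='a', z='bc'
  • x='a', y='b', z='c'
  • x='', y='ab', z='c'

Total count: 3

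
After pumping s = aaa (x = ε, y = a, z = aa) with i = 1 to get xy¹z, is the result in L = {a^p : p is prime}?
Yes

xy¹z = ε · a · aa = aaa.
aaa has length 3, which is prime, so it is in L.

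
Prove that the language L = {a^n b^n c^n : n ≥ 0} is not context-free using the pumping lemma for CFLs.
Assume for contradiction that L is context-free, and let p ≥ 1 be the pumping length given by the pumping lemma for CFLs.
Choose s = a^p b^p c^p. Then s ∈ L and |s| = 3p ≥ p.
By the CFL pumping lemma, s = uvxyz for some u, v, x, y, z with |vxy| ≤ p, |vy| ≥ 1, and uv^i xy^i z ∈ L for every i ≥ 0.

Because |vxy| ≤ p, the window vxy cannot contain both an a and a c: any substring of s containing both must include the entire block b^p plus at least one a and one c, so it has length ≥ p + 2 > p.
Hence at least one of the letters a, c does not occur in vy at all.

Take i = 0: the string uxz is obtained from s by deleting |vy| ≥ 1 symbols, so |uxz| = 3p − |vy| < 3p.
But the letter (a or c) that does not occur in vy still occurs exactly p times in uxz. Every string of L with exactly p copies of some letter is a^p b^p c^p, of length 3p. Since |uxz| < 3p, uxz ∉ L.

This contradicts the CFL pumping lemma, which requires uv^i xy^i z ∈ L for all i ≥ 0.
Hence L = {a^n b^n c^n : n ≥ 0} is not context-free. ∎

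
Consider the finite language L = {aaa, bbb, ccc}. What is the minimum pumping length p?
p = 4

For a finite language L, the pumping lemma holds vacuously if p > max|s| for s ∈ L.

The longest string in L = {aaa, bbb, ccc} has length 3.
If p = 4, then no string s ∈ L has |s| ≥ p, so the condition is vacuously true.

The minimum pumping length is p = 4.

Why no smaller p works: for any p ≤ 3, the longest string s ∈ L has |s| = 3 ≥ p, so it would
have to be pumpable; but pumping up (i = 2, 3, ...) produces ever longer strings, which cannot all lie in the
finite language L. So the pumping property fails for every p ≤ 3.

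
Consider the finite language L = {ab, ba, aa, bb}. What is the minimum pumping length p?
p = 3

For a finite language L, the pumping lemma holds vacuously if p > max|s| for s ∈ L.

The longest string in L = {ab, ba, aa, bb} has length 2.
If p = 3, then no string s ∈ L has |s| ≥ p, so the condition is vacuously true.

The minimum pumping length is p = 3.

Why no smaller p works: for any p ≤ 2, the longest string s ∈ L has |s| = 2 ≥ p, so it would
have to be pumpable; but pumping up (i = 2, 3, ...) produces ever longer strings, which cannot all lie in the
finite language L. So the pumping property fails for every p ≤ 2.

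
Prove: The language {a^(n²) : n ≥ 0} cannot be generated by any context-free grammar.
Assume for contradiction that L is context-free, and let p ≥ 1 be the pumping length given by the pumping lemma for CFLs.
Choose s = a^(p²). Then s ∈ L and |s| = p² ≥ p.
By the CFL pumping lemma, s = uvxyz for some u, v, x, y, z with |vxy| ≤ p, |vy| ≥ 1, and uv^i xy^i z ∈ L for every i ≥ 0.
All symbols are a's, so only lengths matter: let k = |vy|, with 1 ≤ k ≤ |vxy| ≤ p.

Take i = 2: |uv²xy²z| = p² + k, and p² < p² + k ≤ p² + p < (p + 1)².
So the length lies strictly between consecutive squares and is not a perfect square; uv²xy²z ∉ L.

This contradicts the CFL pumping lemma, which requires uv^i xy^i z ∈ L for all i ≥ 0.
Hence L = {a^(n²) : n ≥ 0} is not context-free. ∎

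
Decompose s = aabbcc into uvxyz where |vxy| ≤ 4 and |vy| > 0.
u='a', v='a', x='bb', y='c', z='c'

For s = aabbcc with pumping length p = 4:

One valid decomposition:
- u = 'a'
- v = 'a'
- x = 'bb'
- y = 'c'
- z = 'c'

Verification:
- uvxyz = 'a' + 'a' + 'bb' + 'c' + 'c' = aabbcc ✓
- |vxy| = |'abbc'| = 4 ≤ 4 ✓
- |vy| = |'ac'| = 2 > 0 ✓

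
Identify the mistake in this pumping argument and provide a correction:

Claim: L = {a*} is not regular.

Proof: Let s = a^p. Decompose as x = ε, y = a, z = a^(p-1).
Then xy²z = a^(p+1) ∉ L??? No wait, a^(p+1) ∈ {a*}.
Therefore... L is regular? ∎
Error: The proof attempts to show a*  is not regular, but a* IS regular!

Correction: a* is a regular language (recognized by a simple DFA with one accepting state and self-loop on 'a'). The pumping lemma can only prove non-regularity, not regularity. For regular languages, pumping always works.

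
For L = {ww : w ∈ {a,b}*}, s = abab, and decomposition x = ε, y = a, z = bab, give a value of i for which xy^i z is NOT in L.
i = 3

xy³z = ε · aaa · bab = aaabab; aaabab has length 6; its halves are aaa and bab, which differ, so it is not in L.
(Other choices also work, e.g. i = 0, 2; only i = 1 is guaranteed to stay in L since xy¹z = s.)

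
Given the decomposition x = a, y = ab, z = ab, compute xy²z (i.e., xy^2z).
aababab

Given x = 'a', y = 'ab', z = 'ab' and i = 2:

xy^2z = x + y·y·...·y (2 times) + z
       = 'a' + 'ab'^2 + 'ab'
       = 'a' + 'abab' + 'ab'
       = 'aababab'

The pumped string is 'aababab' with length 7.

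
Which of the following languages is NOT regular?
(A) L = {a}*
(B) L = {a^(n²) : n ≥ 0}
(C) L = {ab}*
(B) {a^(n²) : n ≥ 0}

(B) L = {a^(n²) : n ≥ 0} is NOT regular.

The pumping lemma can be used to prove this:
After pumping, length is no longer a perfect square

The other languages are regular because they can be recognized by finite automata.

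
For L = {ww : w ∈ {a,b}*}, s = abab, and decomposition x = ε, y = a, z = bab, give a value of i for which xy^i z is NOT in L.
i = 0

xy⁰z = ε · ε · bab = bab; bab has odd length 3, so it cannot be written as ww and is not in L.
(Other choices also work, e.g. i = 2, 3; only i = 1 is guaranteed to stay in L since xy¹z = s.)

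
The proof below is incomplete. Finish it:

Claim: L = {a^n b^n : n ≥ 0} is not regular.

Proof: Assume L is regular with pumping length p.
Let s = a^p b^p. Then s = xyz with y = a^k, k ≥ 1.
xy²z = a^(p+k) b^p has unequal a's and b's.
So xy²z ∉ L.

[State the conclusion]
This contradicts the pumping lemma for regular languages,
which guarantees xy^i z ∈ L for all i ≥ 0.

Since our assumption that L is regular leads to a contradiction,
we conclude that L = {a^n b^n : n ≥ 0} is NOT regular. ∎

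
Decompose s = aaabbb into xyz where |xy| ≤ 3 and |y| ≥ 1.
x = '', y = 'a', z = 'aabbb'

For s = aaabbb and p = 3, one valid decomposition is:
- x = '' (length 0)
- y = 'a' (length 1)
- z = 'aabbb' (length 5)

Verification:
- xyz = '' + 'a' + 'aabbb' = aaabbb ✓
- |xy| = 1 ≤ 3 ✓
- |y| = 1 > 0 ✓

All pumping lemma constraints are satisfied.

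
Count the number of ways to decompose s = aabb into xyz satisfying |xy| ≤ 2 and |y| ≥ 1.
3

For s = 'aabb' with pumping length p = 2:

Constraints: |xy| ≤ 2, |y| > 0

Valid decompositions (|xy| ≤ p, |y| ≥ 1):
  • x='', y='a', z='abb'
  • x='a', y='a', z='bb'
  • x='', y='aa', z='bb'

Total count: 3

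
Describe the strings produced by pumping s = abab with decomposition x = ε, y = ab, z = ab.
{xy^i z : i ≥ 0} = {(ab)^(i+1) : i ≥ 0} = {ab, abab, ababab, ...}

With x = ε, y = ab, z = ab: Pumping 'ab' gives strings of alternating a's and b's.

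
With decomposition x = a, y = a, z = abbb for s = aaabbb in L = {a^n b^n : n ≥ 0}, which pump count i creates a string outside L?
i = 2

xy²z = a · aa · abbb = aaaabbb; aaaabbb has 4 a's and 3 b's; 4 ≠ 3, so it is not in L.
(Other choices also work, e.g. i = 0, 3; only i = 1 is guaranteed to stay in L since xy¹z = s.)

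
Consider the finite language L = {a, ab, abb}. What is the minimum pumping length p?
p = 4

For a finite language L, the pumping lemma holds vacuously if p > max|s| for s ∈ L.

The longest string in L = {a, ab, abb} has length 3.
If p = 4, then no string s ∈ L has |s| ≥ p, so the condition is vacuously true.

The minimum pumping length is p = 4.

Why no smaller p works: for any p ≤ 3, the longest string s ∈ L has |s| = 3 ≥ p, so it would
have to be pumpable; but pumping up (i = 2, 3, ...) produces ever longer strings, which cannot all lie in the
finite language L. So the pumping property fails for every p ≤ 3.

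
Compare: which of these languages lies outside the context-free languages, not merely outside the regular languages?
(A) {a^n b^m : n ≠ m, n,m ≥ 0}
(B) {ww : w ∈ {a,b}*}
(B) {ww : w ∈ {a,b}*}

(B) {ww : w ∈ {a,b}*} requires the CFL pumping lemma.

- {a^n b^m : n ≠ m, n,m ≥ 0} is context-free (but not regular)
  • Can be shown non-regular with the regular pumping lemma
  • After pumping a's, we can make n = m

- {ww : w ∈ {a,b}*} is NOT context-free
  • Requires the CFL pumping lemma to prove
  • Even a PDA cannot compare two arbitrary halves symbol by symbol; CFL pumping on a^p b^p a^p b^p fails

The CFL pumping lemma is "stronger" in that it can prove non-membership
in the larger class of context-free languages.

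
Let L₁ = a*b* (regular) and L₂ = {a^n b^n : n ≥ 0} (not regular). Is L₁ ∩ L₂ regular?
No — L₁ ∩ L₂ is not regular.

Every string a^n b^n already lies in a*b*, so L₁ ∩ L₂ = {a^n b^n : n ≥ 0} = L₂ itself, which is the standard non-regular language (pump s = a^p b^p).

Note that the bare facts "L₁ regular, L₂ non-regular" do not settle the question by themselves: the closure of regular languages under ∪, ∩, complement and difference applies only when BOTH operands are regular. With a non-regular operand the result can come out regular or non-regular depending on the specific languages, so one has to work out L₁ ∩ L₂ for this particular pair, as above.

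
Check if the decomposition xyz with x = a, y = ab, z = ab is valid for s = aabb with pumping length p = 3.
Violated: xyz = s

The decomposition x = a, y = ab, z = ab for s = aabb with p = 3
violates the constraint: xyz = s

xyz = 'a' + 'ab' + 'ab' = 'aabab' ≠ 'aabb' = s. The decomposition doesn't reconstruct s.

Pumping lemma constraints:
1. xyz = s (decomposition is valid)
2. |xy| ≤ p
3. |y| > 0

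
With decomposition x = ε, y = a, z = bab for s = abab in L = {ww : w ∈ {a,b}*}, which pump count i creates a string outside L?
i = 3

xy³z = ε · aaa · bab = aaabab; aaabab has length 6; its halves are aaa and bab, which differ, so it is not in L.
(Other choices also work, e.g. i = 0, 2; only i = 1 is guaranteed to stay in L since xy¹z = s.)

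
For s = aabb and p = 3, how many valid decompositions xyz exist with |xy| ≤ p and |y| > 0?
6

For s = 'aabb' with pumping length p = 3:

Constraints: |xy| ≤ 3, |y| > 0

Valid decompositions (|xy| ≤ p, |y| ≥ 1):
  • x='', y='a', z='abb'
  • x='a', y='a', z='bb'
  • x='', y='aa', z='bb'
  • x='aa', y='b', z='b'
  • x='a', y='ab', z='b'
  • x='', y='aab', z='b'

Total count: 6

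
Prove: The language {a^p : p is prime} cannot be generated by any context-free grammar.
Assume for contradiction that L is context-free, and let p ≥ 1 be the pumping length given by the pumping lemma for CFLs.
Choose a prime q with q ≥ p and let s = a^q. Then s ∈ L and |s| = q ≥ p.
By the CFL pumping lemma, s = uvxyz for some u, v, x, y, z with |vxy| ≤ p, |vy| ≥ 1, and uv^i xy^i z ∈ L for every i ≥ 0.
All symbols are a's, so only lengths matter: let k = |vy|, with 1 ≤ k ≤ p. Then |uv^i xy^i z| = q + (i − 1)k.

Take i = q + 1: the length is q + qk = q(k + 1).
Both factors satisfy q ≥ 2 and k + 1 ≥ 2, so q(k + 1) is composite and uv^(q+1) xy^(q+1) z ∉ L.

This contradicts the CFL pumping lemma, which requires uv^i xy^i z ∈ L for all i ≥ 0.
Hence L = {a^p : p is prime} is not context-free. ∎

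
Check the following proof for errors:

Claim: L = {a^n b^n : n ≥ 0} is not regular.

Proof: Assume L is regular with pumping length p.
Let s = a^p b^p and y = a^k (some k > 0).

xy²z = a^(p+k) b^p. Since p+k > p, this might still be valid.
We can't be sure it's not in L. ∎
The proof is INCORRECT.

Error: The conclusion is wrong.
xy²z = a^(p+k) b^p is definitely NOT in L because the number of a's (p+k) ≠ number of b's (p).
The proof incorrectly doubts what is actually a valid contradiction.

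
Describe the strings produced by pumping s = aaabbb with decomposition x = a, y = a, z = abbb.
{xy^i z : i ≥ 0} = {a^(2+i) b^3 : i ≥ 0} = {aabbb, aaabbb, aaaabbb, ...}

With x = a, y = a, z = abbb: Starting with aaabbb and pumping the second 'a', we get strings with 2+i a's followed by 3 b's for i = 0, 1, 2, ...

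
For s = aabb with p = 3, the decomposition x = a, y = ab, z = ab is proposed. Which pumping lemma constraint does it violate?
Violated: xyz = s

The decomposition x = a, y = ab, z = ab for s = aabb with p = 3
violates the constraint: xyz = s

xyz = 'a' + 'ab' + 'ab' = 'aabab' ≠ 'aabb' = s. The decomposition doesn't reconstruct s.

Pumping lemma constraints:
1. xyz = s (decomposition is valid)
2. |xy| ≤ p
3. |y| > 0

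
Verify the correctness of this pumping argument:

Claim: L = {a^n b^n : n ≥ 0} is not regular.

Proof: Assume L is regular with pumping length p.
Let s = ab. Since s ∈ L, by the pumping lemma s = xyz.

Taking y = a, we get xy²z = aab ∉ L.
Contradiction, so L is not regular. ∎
The proof is INCORRECT.

Error: The string s = ab may be shorter than p.
The pumping lemma only applies to strings with |s| ≥ p, and p is not under our control.
We must choose s in terms of p, e.g. s = a^p b^p, to ensure |s| ≥ p.
(The proof also fixes one particular y; a valid argument must handle every decomposition with |xy| ≤ p and |y| ≥ 1 — for s = a^p b^p this forces y = a^k, and then xy²z = a^(p+k) b^p ∉ L.)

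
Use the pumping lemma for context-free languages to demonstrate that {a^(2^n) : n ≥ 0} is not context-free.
Assume for contradiction that L is context-free, and let p ≥ 1 be the pumping length given by the pumping lemma for CFLs.
Choose s = a^(2^p). Then s ∈ L and |s| = 2^p ≥ p.
By the CFL pumping lemma, s = uvxyz for some u, v, x, y, z with |vxy| ≤ p, |vy| ≥ 1, and uv^i xy^i z ∈ L for every i ≥ 0.
All symbols are a's, so only lengths matter: let k = |vy|, with 1 ≤ k ≤ |vxy| ≤ p < 2^p.

Take i = 2: |uv²xy²z| = 2^p + k, and 2^p < 2^p + k < 2^p + 2^p = 2^(p+1).
So the length lies strictly between consecutive powers of two and is not a power of 2; uv²xy²z ∉ L.

This contradicts the CFL pumping lemma, which requires uv^i xy^i z ∈ L for all i ≥ 0.
Hence L = {a^(2^n) : n ≥ 0} is not context-free. ∎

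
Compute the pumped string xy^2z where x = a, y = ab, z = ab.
aababab

Given x = 'a', y = 'ab', z = 'ab' and i = 2:

xy^2z = x + y·y·...·y (2 times) + z
       = 'a' + 'ab'^2 + 'ab'
       = 'a' + 'abab' + 'ab'
       = 'aababab'

The pumped string is 'aababab' with length 7.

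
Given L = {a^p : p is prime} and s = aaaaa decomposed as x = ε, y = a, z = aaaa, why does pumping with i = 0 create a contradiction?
xy⁰z = aaaa ∉ L

Pumping with i = 0 replaces y = a by y⁰ = ε:
- Original: s = xyz = aaaaa; aaaaa has length 5, which is prime, so it is in L
- Pumped: xy⁰z = ε · ε · aaaa = aaaa
- aaaa has length 4 = 2 × 2, which is not prime, so it is not in L

The pumping lemma would require xy⁰z ∈ L, so this decomposition yields a contradiction.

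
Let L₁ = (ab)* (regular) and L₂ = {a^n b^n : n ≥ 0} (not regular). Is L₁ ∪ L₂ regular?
No — L₁ ∪ L₂ is not regular.

Let U = (ab)* ∪ {a^n b^n}. If U were regular, then U ∩ aa*bb* would be regular (closure under intersection with a regular language). But (ab)* ∩ aa*bb* = {ab} and {a^n b^n} ∩ aa*bb* = {a^n b^n : n ≥ 1}, so U ∩ aa*bb* = {a^n b^n : n ≥ 1}, which is not regular. Hence U is not regular.

Note that the bare facts "L₁ regular, L₂ non-regular" do not settle the question by themselves: the closure of regular languages under ∪, ∩, complement and difference applies only when BOTH operands are regular. With a non-regular operand the result can come out regular or non-regular depending on the specific languages, so one has to work out L₁ ∪ L₂ for this particular pair, as above.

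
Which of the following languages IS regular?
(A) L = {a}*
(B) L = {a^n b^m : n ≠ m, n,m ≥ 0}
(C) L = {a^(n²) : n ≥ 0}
(A) {a}*

(A) L = {a}* is regular.

This can be recognized by a finite automaton (DFA/NFA).
Regular expressions like {a}* define regular languages.

The other choices are not regular:
- {a^(n²) : n ≥ 0}: After pumping, length is no longer a perfect square
- {a^n b^m : n ≠ m, n,m ≥ 0}: After pumping a's, we can make n = m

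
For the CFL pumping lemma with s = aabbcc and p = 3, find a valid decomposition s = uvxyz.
u='aa', v='b', x='b', y='c', z='c'

For s = aabbcc with pumping length p = 3:

One valid decomposition:
- u = 'aa'
- v = 'b'
- x = 'b'
- y = 'c'
- z = 'c'

Verification:
- uvxyz = 'aa' + 'b' + 'b' + 'c' + 'c' = aabbcc ✓
- |vxy| = |'bbc'| = 3 ≤ 3 ✓
- |vy| = |'bc'| = 2 > 0 ✓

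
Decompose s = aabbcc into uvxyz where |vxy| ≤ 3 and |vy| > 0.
u='aa', v='b', x='b', y='c', z='c'

For s = aabbcc with pumping length p = 3:

One valid decomposition:
- u = 'aa'
- v = 'b'
- x = 'b'
- y = 'c'
- z = 'c'

Verification:
- uvxyz = 'aa' + 'b' + 'b' + 'c' + 'c' = aabbcc ✓
- |vxy| = |'bbc'| = 3 ≤ 3 ✓
- |vy| = |'bc'| = 2 > 0 ✓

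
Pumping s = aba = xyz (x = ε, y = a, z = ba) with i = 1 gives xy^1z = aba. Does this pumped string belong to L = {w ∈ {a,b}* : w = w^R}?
Yes

xy¹z = ε · a · ba = aba.
aba reversed is aba, the same string, so it is a palindrome and is in L.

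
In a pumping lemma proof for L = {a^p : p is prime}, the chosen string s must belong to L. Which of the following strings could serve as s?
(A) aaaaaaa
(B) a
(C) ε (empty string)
(A) aaaaaaa

The pumping lemma is applied to a string s that lies in L, so first check membership of each option:
- (A) aaaaaaa has length 7, which is prime, so it is in L ✓
- (B) a has length 1, which is not prime, so it is not in L ✗
- (C) ε has length 0, which is not prime, so it is not in L ✗

Only (A) aaaaaaa is in L, so it is the only candidate that could play the role of s.
(In a complete proof one picks s in terms of the pumping length p so that |s| ≥ p is guaranteed; a fixed string like aaaaaaa illustrates the shape of such an s.)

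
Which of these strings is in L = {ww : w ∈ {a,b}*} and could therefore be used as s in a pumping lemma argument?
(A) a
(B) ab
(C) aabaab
(C) aabaab

The pumping lemma is applied to a string s that lies in L, so first check membership of each option:
- (A) a has odd length 1, so it cannot be written as ww and is not in L ✗
- (B) ab has length 2; its halves are a and b, which differ, so it is not in L ✗
- (C) aabaab splits into halves aab · aab, which are equal, so it is in L (w = aab) ✓

Only (C) aabaab is in L, so it is the only candidate that could play the role of s.
(In a complete proof one picks s in terms of the pumping length p so that |s| ≥ p is guaranteed; a fixed string like aabaab illustrates the shape of such an s.)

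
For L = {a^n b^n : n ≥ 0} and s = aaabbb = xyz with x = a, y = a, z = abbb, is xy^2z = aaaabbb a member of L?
No

xy²z = a · aa · abbb = aaaabbb.
aaaabbb has 4 a's and 3 b's; 4 ≠ 3, so it is not in L.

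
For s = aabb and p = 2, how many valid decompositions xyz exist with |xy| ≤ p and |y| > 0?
3

For s = 'aabb' with pumping length p = 2:

Constraints: |xy| ≤ 2, |y| > 0

Valid decompositions (|xy| ≤ p, |y| ≥ 1):
  • x='', y='a', z='abb'
  • x='a', y='a', z='bb'
  • x='', y='aa', z='bb'

Total count: 3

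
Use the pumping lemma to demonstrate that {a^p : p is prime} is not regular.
Assume for contradiction that L is regular, and let p ≥ 1 be the pumping length given by the pumping lemma.
Choose a prime q with q ≥ p (one exists because there are infinitely many primes) and let s = a^q. Then s ∈ L and |s| = q ≥ p.
By the pumping lemma, s = xyz for some x, y, z with |xy| ≤ p, |y| ≥ 1, and xy^i z ∈ L for every i ≥ 0.
Here y = a^k for some k with 1 ≤ k ≤ p, and xy^i z = a^(q + (i − 1)k) for every i ≥ 0.

Take i = q + 1: |xy^(q+1) z| = q + qk = q(k + 1).
Both factors satisfy q ≥ 2 and k + 1 ≥ 2, so q(k + 1) is composite, and xy^(q+1) z ∉ L.

This contradicts the pumping lemma, which requires xy^i z ∈ L for all i ≥ 0.
Hence L = {a^p : p is prime} is not regular. ∎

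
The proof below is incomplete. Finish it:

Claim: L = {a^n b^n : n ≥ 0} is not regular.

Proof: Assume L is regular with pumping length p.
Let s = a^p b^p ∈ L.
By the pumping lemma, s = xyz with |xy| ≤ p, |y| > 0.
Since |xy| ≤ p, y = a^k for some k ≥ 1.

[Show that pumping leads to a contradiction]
Consider xy²z = a^(p+k) b^p.

Since k ≥ 1, we have p + k > p.
So xy²z has more a's than b's: (p+k) a's vs p b's.
This means xy²z ∉ L because a^n b^n requires equal counts.

This contradicts the pumping lemma which states xy²z ∈ L.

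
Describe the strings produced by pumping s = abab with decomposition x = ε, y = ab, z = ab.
{xy^i z : i ≥ 0} = {(ab)^(i+1) : i ≥ 0} = {ab, abab, ababab, ...}

With x = ε, y = ab, z = ab: Pumping 'ab' gives strings of alternating a's and b's.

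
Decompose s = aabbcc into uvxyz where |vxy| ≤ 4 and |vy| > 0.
u='a', v='a', x='bb', y='c', z='c'

For s = aabbcc with pumping length p = 4:

One valid decomposition:
- u = 'a'
- v = 'a'
- x = 'bb'
- y = 'c'
- z = 'c'

Verification:
- uvxyz = 'a' + 'a' + 'bb' + 'c' + 'c' = aabbcc ✓
- |vxy| = |'abbc'| = 4 ≤ 4 ✓
- |vy| = |'ac'| = 2 > 0 ✓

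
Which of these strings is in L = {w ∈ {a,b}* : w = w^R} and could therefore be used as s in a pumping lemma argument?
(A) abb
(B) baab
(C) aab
(B) baab

The pumping lemma is applied to a string s that lies in L, so first check membership of each option:
- (A) abb reversed is bba ≠ abb, so it is not a palindrome and is not in L ✗
- (B) baab reversed is baab, the same string, so it is a palindrome and is in L ✓
- (C) aab reversed is baa ≠ aab, so it is not a palindrome and is not in L ✗

Only (B) baab is in L, so it is the only candidate that could play the role of s.
(In a complete proof one picks s in terms of the pumping length p so that |s| ≥ p is guaranteed; a fixed string like baab illustrates the shape of such an s.)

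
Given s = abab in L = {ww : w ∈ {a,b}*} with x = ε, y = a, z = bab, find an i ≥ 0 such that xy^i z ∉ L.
i = 3

xy³z = ε · aaa · bab = aaabab; aaabab has length 6; its halves are aaa and bab, which differ, so it is not in L.
(Other choices also work, e.g. i = 0, 2; only i = 1 is guaranteed to stay in L since xy¹z = s.)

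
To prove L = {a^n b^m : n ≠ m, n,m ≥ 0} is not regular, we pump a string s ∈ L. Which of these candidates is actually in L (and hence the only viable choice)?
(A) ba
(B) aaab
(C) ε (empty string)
(B) aaab

The pumping lemma is applied to a string s that lies in L, so first check membership of each option:
- (A) ba has an a after a b, so it is not of the form a^n b^m and is not in L ✗
- (B) aaab = a^3 b^1 with 3 ≠ 1, so it is in L ✓
- (C) ε = a^0 b^0 has n = m = 0, so it is not in L ✗

Only (B) aaab is in L, so it is the only candidate that could play the role of s.
(In a complete proof one picks s in terms of the pumping length p so that |s| ≥ p is guaranteed; a fixed string like aaab illustrates the shape of such an s.)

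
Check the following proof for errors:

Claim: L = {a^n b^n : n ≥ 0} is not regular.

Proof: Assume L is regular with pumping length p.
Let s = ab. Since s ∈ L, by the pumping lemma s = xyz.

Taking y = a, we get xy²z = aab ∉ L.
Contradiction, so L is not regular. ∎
The proof is INCORRECT.

Error: The string s = ab may be shorter than p.
The pumping lemma only applies to strings with |s| ≥ p, and p is not under our control.
We must choose s in terms of p, e.g. s = a^p b^p, to ensure |s| ≥ p.
(The proof also fixes one particular y; a valid argument must handle every decomposition with |xy| ≤ p and |y| ≥ 1 — for s = a^p b^p this forces y = a^k, and then xy²z = a^(p+k) b^p ∉ L.)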